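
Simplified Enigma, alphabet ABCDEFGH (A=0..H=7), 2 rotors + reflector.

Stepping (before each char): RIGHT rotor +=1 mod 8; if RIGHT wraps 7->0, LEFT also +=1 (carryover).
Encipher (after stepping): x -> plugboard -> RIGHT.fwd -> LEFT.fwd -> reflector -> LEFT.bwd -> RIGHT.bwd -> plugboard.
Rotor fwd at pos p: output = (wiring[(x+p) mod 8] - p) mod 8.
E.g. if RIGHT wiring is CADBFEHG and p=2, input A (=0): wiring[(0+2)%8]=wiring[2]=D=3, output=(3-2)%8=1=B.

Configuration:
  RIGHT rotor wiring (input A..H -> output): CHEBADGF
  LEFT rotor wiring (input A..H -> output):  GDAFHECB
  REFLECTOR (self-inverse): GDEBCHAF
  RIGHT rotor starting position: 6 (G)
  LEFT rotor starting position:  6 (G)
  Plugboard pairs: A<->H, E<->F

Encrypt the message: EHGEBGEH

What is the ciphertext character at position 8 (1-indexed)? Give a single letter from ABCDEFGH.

Char 1 ('E'): step: R->7, L=6; E->plug->F->R->B->L->D->refl->B->L'->G->R'->A->plug->H
Char 2 ('H'): step: R->0, L->7 (L advanced); H->plug->A->R->C->L->E->refl->C->L'->A->R'->E->plug->F
Char 3 ('G'): step: R->1, L=7; G->plug->G->R->E->L->G->refl->A->L'->F->R'->F->plug->E
Char 4 ('E'): step: R->2, L=7; E->plug->F->R->D->L->B->refl->D->L'->H->R'->B->plug->B
Char 5 ('B'): step: R->3, L=7; B->plug->B->R->F->L->A->refl->G->L'->E->R'->G->plug->G
Char 6 ('G'): step: R->4, L=7; G->plug->G->R->A->L->C->refl->E->L'->C->R'->C->plug->C
Char 7 ('E'): step: R->5, L=7; E->plug->F->R->H->L->D->refl->B->L'->D->R'->H->plug->A
Char 8 ('H'): step: R->6, L=7; H->plug->A->R->A->L->C->refl->E->L'->C->R'->G->plug->G

G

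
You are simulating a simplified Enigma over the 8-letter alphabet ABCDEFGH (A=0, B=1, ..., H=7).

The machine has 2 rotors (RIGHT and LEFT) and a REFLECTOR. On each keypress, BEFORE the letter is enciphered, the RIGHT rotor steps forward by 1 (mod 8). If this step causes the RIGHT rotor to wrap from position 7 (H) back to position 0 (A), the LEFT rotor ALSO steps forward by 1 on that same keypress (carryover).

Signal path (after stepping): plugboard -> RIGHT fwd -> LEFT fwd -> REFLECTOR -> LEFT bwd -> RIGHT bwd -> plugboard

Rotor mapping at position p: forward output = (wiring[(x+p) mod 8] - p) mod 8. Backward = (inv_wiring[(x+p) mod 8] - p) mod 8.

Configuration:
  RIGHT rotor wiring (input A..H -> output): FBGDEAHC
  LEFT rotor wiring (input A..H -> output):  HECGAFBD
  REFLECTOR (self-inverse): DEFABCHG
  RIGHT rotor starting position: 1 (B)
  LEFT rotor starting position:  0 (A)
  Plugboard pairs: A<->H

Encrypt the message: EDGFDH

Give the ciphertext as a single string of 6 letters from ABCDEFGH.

Answer: CEFGEA

Derivation:
Char 1 ('E'): step: R->2, L=0; E->plug->E->R->F->L->F->refl->C->L'->C->R'->C->plug->C
Char 2 ('D'): step: R->3, L=0; D->plug->D->R->E->L->A->refl->D->L'->H->R'->E->plug->E
Char 3 ('G'): step: R->4, L=0; G->plug->G->R->C->L->C->refl->F->L'->F->R'->F->plug->F
Char 4 ('F'): step: R->5, L=0; F->plug->F->R->B->L->E->refl->B->L'->G->R'->G->plug->G
Char 5 ('D'): step: R->6, L=0; D->plug->D->R->D->L->G->refl->H->L'->A->R'->E->plug->E
Char 6 ('H'): step: R->7, L=0; H->plug->A->R->D->L->G->refl->H->L'->A->R'->H->plug->A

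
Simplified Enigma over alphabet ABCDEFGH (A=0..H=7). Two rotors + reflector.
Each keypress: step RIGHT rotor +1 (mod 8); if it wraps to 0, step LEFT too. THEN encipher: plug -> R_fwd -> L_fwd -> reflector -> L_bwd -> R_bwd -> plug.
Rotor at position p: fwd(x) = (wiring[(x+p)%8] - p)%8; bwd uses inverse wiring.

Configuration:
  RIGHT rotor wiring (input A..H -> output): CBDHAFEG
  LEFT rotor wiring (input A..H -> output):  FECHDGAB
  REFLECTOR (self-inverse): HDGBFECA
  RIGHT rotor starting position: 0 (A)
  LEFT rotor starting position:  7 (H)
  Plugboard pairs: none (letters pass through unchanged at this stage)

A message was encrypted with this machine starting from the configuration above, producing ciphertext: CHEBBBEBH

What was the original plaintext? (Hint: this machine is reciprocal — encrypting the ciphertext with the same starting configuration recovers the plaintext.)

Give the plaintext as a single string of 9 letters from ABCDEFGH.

Char 1 ('C'): step: R->1, L=7; C->plug->C->R->G->L->H->refl->A->L'->E->R'->E->plug->E
Char 2 ('H'): step: R->2, L=7; H->plug->H->R->H->L->B->refl->D->L'->D->R'->D->plug->D
Char 3 ('E'): step: R->3, L=7; E->plug->E->R->D->L->D->refl->B->L'->H->R'->F->plug->F
Char 4 ('B'): step: R->4, L=7; B->plug->B->R->B->L->G->refl->C->L'->A->R'->C->plug->C
Char 5 ('B'): step: R->5, L=7; B->plug->B->R->H->L->B->refl->D->L'->D->R'->H->plug->H
Char 6 ('B'): step: R->6, L=7; B->plug->B->R->A->L->C->refl->G->L'->B->R'->F->plug->F
Char 7 ('E'): step: R->7, L=7; E->plug->E->R->A->L->C->refl->G->L'->B->R'->F->plug->F
Char 8 ('B'): step: R->0, L->0 (L advanced); B->plug->B->R->B->L->E->refl->F->L'->A->R'->E->plug->E
Char 9 ('H'): step: R->1, L=0; H->plug->H->R->B->L->E->refl->F->L'->A->R'->A->plug->A

Answer: EDFCHFFEA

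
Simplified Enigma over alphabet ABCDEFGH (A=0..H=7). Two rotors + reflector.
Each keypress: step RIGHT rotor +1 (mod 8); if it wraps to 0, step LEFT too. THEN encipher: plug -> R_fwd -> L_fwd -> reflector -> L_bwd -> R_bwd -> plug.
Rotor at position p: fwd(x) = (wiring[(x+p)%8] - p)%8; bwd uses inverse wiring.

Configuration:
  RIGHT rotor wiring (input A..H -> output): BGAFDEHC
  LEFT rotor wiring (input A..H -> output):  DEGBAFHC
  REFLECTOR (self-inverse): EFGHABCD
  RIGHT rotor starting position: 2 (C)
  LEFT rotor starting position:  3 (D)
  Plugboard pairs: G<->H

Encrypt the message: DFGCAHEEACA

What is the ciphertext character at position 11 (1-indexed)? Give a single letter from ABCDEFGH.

Char 1 ('D'): step: R->3, L=3; D->plug->D->R->E->L->H->refl->D->L'->H->R'->E->plug->E
Char 2 ('F'): step: R->4, L=3; F->plug->F->R->C->L->C->refl->G->L'->A->R'->B->plug->B
Char 3 ('G'): step: R->5, L=3; G->plug->H->R->G->L->B->refl->F->L'->B->R'->E->plug->E
Char 4 ('C'): step: R->6, L=3; C->plug->C->R->D->L->E->refl->A->L'->F->R'->G->plug->H
Char 5 ('A'): step: R->7, L=3; A->plug->A->R->D->L->E->refl->A->L'->F->R'->G->plug->H
Char 6 ('H'): step: R->0, L->4 (L advanced); H->plug->G->R->H->L->F->refl->B->L'->B->R'->A->plug->A
Char 7 ('E'): step: R->1, L=4; E->plug->E->R->D->L->G->refl->C->L'->G->R'->F->plug->F
Char 8 ('E'): step: R->2, L=4; E->plug->E->R->F->L->A->refl->E->L'->A->R'->F->plug->F
Char 9 ('A'): step: R->3, L=4; A->plug->A->R->C->L->D->refl->H->L'->E->R'->D->plug->D
Char 10 ('C'): step: R->4, L=4; C->plug->C->R->D->L->G->refl->C->L'->G->R'->D->plug->D
Char 11 ('A'): step: R->5, L=4; A->plug->A->R->H->L->F->refl->B->L'->B->R'->E->plug->E

E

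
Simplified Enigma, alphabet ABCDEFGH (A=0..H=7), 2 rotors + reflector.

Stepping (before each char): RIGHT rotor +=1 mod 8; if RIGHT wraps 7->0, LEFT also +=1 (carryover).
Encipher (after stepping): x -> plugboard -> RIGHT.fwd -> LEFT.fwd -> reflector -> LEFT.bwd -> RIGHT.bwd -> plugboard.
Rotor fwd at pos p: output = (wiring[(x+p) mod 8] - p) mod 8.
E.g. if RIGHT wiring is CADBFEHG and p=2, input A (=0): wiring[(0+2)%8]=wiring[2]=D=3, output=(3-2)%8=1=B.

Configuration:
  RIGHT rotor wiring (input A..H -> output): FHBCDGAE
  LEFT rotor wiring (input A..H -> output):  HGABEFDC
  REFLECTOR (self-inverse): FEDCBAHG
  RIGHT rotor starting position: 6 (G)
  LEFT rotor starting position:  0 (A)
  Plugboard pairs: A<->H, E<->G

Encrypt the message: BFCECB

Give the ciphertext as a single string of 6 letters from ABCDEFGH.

Char 1 ('B'): step: R->7, L=0; B->plug->B->R->G->L->D->refl->C->L'->H->R'->G->plug->E
Char 2 ('F'): step: R->0, L->1 (L advanced); F->plug->F->R->G->L->B->refl->E->L'->E->R'->H->plug->A
Char 3 ('C'): step: R->1, L=1; C->plug->C->R->B->L->H->refl->G->L'->H->R'->F->plug->F
Char 4 ('E'): step: R->2, L=1; E->plug->G->R->D->L->D->refl->C->L'->F->R'->H->plug->A
Char 5 ('C'): step: R->3, L=1; C->plug->C->R->D->L->D->refl->C->L'->F->R'->D->plug->D
Char 6 ('B'): step: R->4, L=1; B->plug->B->R->C->L->A->refl->F->L'->A->R'->D->plug->D

Answer: EAFADD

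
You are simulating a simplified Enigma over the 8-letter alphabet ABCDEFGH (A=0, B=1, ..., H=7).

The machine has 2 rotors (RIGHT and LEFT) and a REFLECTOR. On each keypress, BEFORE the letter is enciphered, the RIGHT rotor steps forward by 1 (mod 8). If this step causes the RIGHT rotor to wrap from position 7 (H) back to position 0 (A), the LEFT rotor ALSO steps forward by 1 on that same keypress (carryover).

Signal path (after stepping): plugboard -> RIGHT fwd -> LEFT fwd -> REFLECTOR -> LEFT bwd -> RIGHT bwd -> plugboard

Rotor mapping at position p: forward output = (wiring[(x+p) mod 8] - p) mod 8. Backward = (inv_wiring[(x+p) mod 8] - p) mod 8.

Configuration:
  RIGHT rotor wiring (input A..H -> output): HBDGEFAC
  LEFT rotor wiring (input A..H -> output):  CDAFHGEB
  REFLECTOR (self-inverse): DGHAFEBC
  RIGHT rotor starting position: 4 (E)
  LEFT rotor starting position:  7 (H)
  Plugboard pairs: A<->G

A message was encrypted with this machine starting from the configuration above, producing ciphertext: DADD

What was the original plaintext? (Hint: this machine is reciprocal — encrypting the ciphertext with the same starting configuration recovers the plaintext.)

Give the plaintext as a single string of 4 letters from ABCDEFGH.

Char 1 ('D'): step: R->5, L=7; D->plug->D->R->C->L->E->refl->F->L'->H->R'->H->plug->H
Char 2 ('A'): step: R->6, L=7; A->plug->G->R->G->L->H->refl->C->L'->A->R'->F->plug->F
Char 3 ('D'): step: R->7, L=7; D->plug->D->R->E->L->G->refl->B->L'->D->R'->A->plug->G
Char 4 ('D'): step: R->0, L->0 (L advanced); D->plug->D->R->G->L->E->refl->F->L'->D->R'->C->plug->C

Answer: HFGC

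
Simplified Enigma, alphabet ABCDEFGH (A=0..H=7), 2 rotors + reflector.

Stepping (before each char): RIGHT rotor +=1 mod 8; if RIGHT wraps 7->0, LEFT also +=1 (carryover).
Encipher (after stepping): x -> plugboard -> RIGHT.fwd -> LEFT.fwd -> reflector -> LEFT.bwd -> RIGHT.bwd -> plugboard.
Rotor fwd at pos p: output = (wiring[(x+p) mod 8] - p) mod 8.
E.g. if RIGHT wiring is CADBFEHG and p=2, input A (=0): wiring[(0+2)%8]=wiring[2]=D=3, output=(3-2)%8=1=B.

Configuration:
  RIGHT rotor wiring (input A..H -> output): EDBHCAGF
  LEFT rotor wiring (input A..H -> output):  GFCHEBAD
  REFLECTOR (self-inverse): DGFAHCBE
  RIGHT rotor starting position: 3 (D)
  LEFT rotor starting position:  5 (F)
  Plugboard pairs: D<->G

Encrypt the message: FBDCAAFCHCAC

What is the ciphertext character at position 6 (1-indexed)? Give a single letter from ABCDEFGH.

Char 1 ('F'): step: R->4, L=5; F->plug->F->R->H->L->H->refl->E->L'->A->R'->E->plug->E
Char 2 ('B'): step: R->5, L=5; B->plug->B->R->B->L->D->refl->A->L'->E->R'->F->plug->F
Char 3 ('D'): step: R->6, L=5; D->plug->G->R->E->L->A->refl->D->L'->B->R'->F->plug->F
Char 4 ('C'): step: R->7, L=5; C->plug->C->R->E->L->A->refl->D->L'->B->R'->G->plug->D
Char 5 ('A'): step: R->0, L->6 (L advanced); A->plug->A->R->E->L->E->refl->H->L'->D->R'->B->plug->B
Char 6 ('A'): step: R->1, L=6; A->plug->A->R->C->L->A->refl->D->L'->H->R'->E->plug->E

E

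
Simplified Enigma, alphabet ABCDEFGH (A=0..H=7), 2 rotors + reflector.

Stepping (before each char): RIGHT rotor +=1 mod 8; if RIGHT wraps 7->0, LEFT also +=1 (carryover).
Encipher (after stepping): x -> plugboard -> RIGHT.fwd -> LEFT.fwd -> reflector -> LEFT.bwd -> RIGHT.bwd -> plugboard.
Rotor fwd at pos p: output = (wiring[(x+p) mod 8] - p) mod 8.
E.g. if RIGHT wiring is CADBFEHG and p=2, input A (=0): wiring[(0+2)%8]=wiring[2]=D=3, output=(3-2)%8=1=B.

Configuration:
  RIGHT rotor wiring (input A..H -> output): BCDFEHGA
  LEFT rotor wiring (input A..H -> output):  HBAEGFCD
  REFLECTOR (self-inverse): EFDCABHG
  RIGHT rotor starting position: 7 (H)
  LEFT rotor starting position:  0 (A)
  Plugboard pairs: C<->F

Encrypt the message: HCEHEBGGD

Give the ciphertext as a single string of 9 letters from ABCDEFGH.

Answer: EDHFBHBDG

Derivation:
Char 1 ('H'): step: R->0, L->1 (L advanced); H->plug->H->R->A->L->A->refl->E->L'->E->R'->E->plug->E
Char 2 ('C'): step: R->1, L=1; C->plug->F->R->F->L->B->refl->F->L'->D->R'->D->plug->D
Char 3 ('E'): step: R->2, L=1; E->plug->E->R->E->L->E->refl->A->L'->A->R'->H->plug->H
Char 4 ('H'): step: R->3, L=1; H->plug->H->R->A->L->A->refl->E->L'->E->R'->C->plug->F
Char 5 ('E'): step: R->4, L=1; E->plug->E->R->F->L->B->refl->F->L'->D->R'->B->plug->B
Char 6 ('B'): step: R->5, L=1; B->plug->B->R->B->L->H->refl->G->L'->H->R'->H->plug->H
Char 7 ('G'): step: R->6, L=1; G->plug->G->R->G->L->C->refl->D->L'->C->R'->B->plug->B
Char 8 ('G'): step: R->7, L=1; G->plug->G->R->A->L->A->refl->E->L'->E->R'->D->plug->D
Char 9 ('D'): step: R->0, L->2 (L advanced); D->plug->D->R->F->L->B->refl->F->L'->G->R'->G->plug->G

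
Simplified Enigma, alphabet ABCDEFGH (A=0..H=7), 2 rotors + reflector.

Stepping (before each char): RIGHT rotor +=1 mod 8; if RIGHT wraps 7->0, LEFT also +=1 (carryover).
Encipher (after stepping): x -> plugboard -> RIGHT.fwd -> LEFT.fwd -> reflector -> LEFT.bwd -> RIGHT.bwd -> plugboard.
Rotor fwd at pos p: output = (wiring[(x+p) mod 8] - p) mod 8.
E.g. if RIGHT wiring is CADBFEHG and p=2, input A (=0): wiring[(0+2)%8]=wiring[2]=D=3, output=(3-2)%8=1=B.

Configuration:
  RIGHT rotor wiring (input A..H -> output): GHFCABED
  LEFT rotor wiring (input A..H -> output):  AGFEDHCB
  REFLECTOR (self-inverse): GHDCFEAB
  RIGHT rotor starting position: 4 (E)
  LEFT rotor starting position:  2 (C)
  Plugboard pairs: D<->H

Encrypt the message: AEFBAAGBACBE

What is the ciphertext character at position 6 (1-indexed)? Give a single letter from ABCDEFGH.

Char 1 ('A'): step: R->5, L=2; A->plug->A->R->E->L->A->refl->G->L'->G->R'->C->plug->C
Char 2 ('E'): step: R->6, L=2; E->plug->E->R->H->L->E->refl->F->L'->D->R'->H->plug->D
Char 3 ('F'): step: R->7, L=2; F->plug->F->R->B->L->C->refl->D->L'->A->R'->C->plug->C
Char 4 ('B'): step: R->0, L->3 (L advanced); B->plug->B->R->H->L->C->refl->D->L'->G->R'->A->plug->A
Char 5 ('A'): step: R->1, L=3; A->plug->A->R->G->L->D->refl->C->L'->H->R'->D->plug->H
Char 6 ('A'): step: R->2, L=3; A->plug->A->R->D->L->H->refl->B->L'->A->R'->B->plug->B

B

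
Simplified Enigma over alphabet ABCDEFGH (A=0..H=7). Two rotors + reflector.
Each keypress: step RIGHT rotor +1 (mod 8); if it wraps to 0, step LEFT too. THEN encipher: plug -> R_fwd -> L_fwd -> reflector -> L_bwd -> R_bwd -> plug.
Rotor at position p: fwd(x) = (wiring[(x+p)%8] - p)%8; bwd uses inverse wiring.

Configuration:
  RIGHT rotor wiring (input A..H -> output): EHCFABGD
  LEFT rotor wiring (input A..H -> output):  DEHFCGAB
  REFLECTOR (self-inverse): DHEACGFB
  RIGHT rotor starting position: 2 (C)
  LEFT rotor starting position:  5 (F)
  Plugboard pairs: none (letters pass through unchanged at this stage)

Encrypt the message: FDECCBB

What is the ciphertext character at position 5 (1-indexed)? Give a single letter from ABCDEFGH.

Char 1 ('F'): step: R->3, L=5; F->plug->F->R->B->L->D->refl->A->L'->G->R'->C->plug->C
Char 2 ('D'): step: R->4, L=5; D->plug->D->R->H->L->F->refl->G->L'->D->R'->F->plug->F
Char 3 ('E'): step: R->5, L=5; E->plug->E->R->C->L->E->refl->C->L'->F->R'->F->plug->F
Char 4 ('C'): step: R->6, L=5; C->plug->C->R->G->L->A->refl->D->L'->B->R'->D->plug->D
Char 5 ('C'): step: R->7, L=5; C->plug->C->R->A->L->B->refl->H->L'->E->R'->A->plug->A

A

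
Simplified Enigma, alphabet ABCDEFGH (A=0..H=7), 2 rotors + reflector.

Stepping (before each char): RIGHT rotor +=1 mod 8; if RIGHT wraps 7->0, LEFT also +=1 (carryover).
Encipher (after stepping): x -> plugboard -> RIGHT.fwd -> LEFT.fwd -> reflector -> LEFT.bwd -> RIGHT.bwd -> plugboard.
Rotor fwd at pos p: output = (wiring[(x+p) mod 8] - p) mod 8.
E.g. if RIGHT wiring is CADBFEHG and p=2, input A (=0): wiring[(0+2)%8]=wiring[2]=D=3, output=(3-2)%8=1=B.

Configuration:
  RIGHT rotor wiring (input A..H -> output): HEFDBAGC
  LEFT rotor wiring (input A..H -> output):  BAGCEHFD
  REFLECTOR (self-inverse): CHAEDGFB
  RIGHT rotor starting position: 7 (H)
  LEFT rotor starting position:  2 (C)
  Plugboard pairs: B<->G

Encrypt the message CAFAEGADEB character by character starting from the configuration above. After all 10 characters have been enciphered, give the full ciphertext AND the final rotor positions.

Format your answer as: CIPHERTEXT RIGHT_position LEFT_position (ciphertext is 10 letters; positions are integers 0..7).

Answer: BGGBGFCCCF 1 4

Derivation:
Char 1 ('C'): step: R->0, L->3 (L advanced); C->plug->C->R->F->L->G->refl->F->L'->G->R'->G->plug->B
Char 2 ('A'): step: R->1, L=3; A->plug->A->R->D->L->C->refl->A->L'->E->R'->B->plug->G
Char 3 ('F'): step: R->2, L=3; F->plug->F->R->A->L->H->refl->B->L'->B->R'->B->plug->G
Char 4 ('A'): step: R->3, L=3; A->plug->A->R->A->L->H->refl->B->L'->B->R'->G->plug->B
Char 5 ('E'): step: R->4, L=3; E->plug->E->R->D->L->C->refl->A->L'->E->R'->B->plug->G
Char 6 ('G'): step: R->5, L=3; G->plug->B->R->B->L->B->refl->H->L'->A->R'->F->plug->F
Char 7 ('A'): step: R->6, L=3; A->plug->A->R->A->L->H->refl->B->L'->B->R'->C->plug->C
Char 8 ('D'): step: R->7, L=3; D->plug->D->R->G->L->F->refl->G->L'->F->R'->C->plug->C
Char 9 ('E'): step: R->0, L->4 (L advanced); E->plug->E->R->B->L->D->refl->E->L'->F->R'->C->plug->C
Char 10 ('B'): step: R->1, L=4; B->plug->G->R->B->L->D->refl->E->L'->F->R'->F->plug->F
Final: ciphertext=BGGBGFCCCF, RIGHT=1, LEFT=4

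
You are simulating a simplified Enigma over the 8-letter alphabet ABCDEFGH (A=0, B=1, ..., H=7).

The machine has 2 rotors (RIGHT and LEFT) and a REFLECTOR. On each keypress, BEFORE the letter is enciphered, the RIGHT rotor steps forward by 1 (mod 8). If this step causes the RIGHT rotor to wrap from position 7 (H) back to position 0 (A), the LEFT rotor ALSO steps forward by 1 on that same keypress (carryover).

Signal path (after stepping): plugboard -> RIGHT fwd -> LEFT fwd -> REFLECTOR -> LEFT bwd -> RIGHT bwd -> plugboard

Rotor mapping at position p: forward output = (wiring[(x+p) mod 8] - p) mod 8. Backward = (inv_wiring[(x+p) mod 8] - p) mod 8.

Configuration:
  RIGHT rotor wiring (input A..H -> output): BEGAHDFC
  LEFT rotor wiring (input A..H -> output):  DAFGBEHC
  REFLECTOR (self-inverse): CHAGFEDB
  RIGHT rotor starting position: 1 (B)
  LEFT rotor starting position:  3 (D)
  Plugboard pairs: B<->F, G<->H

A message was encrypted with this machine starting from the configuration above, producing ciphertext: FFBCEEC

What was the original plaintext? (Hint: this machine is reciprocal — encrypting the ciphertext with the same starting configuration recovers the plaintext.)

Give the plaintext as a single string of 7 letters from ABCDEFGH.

Answer: EDCEHBF

Derivation:
Char 1 ('F'): step: R->2, L=3; F->plug->B->R->G->L->F->refl->E->L'->D->R'->E->plug->E
Char 2 ('F'): step: R->3, L=3; F->plug->B->R->E->L->H->refl->B->L'->C->R'->D->plug->D
Char 3 ('B'): step: R->4, L=3; B->plug->F->R->A->L->D->refl->G->L'->B->R'->C->plug->C
Char 4 ('C'): step: R->5, L=3; C->plug->C->R->F->L->A->refl->C->L'->H->R'->E->plug->E
Char 5 ('E'): step: R->6, L=3; E->plug->E->R->A->L->D->refl->G->L'->B->R'->G->plug->H
Char 6 ('E'): step: R->7, L=3; E->plug->E->R->B->L->G->refl->D->L'->A->R'->F->plug->B
Char 7 ('C'): step: R->0, L->4 (L advanced); C->plug->C->R->G->L->B->refl->H->L'->E->R'->B->plug->F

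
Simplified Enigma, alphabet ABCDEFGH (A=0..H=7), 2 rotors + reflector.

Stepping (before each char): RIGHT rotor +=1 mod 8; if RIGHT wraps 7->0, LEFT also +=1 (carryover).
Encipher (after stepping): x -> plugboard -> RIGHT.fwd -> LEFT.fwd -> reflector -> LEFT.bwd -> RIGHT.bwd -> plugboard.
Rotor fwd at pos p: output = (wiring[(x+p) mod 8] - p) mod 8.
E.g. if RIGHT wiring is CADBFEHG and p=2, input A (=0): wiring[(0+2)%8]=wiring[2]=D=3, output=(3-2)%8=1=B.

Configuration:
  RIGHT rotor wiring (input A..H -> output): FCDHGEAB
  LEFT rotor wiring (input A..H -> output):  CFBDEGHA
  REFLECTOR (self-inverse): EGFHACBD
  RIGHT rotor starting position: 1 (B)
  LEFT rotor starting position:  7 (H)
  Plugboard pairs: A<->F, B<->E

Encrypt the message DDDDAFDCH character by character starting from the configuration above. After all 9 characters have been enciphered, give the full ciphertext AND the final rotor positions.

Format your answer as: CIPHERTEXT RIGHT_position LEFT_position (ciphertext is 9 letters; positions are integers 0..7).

Answer: HEHGHBABF 2 0

Derivation:
Char 1 ('D'): step: R->2, L=7; D->plug->D->R->C->L->G->refl->B->L'->A->R'->H->plug->H
Char 2 ('D'): step: R->3, L=7; D->plug->D->R->F->L->F->refl->C->L'->D->R'->B->plug->E
Char 3 ('D'): step: R->4, L=7; D->plug->D->R->F->L->F->refl->C->L'->D->R'->H->plug->H
Char 4 ('D'): step: R->5, L=7; D->plug->D->R->A->L->B->refl->G->L'->C->R'->G->plug->G
Char 5 ('A'): step: R->6, L=7; A->plug->F->R->B->L->D->refl->H->L'->G->R'->H->plug->H
Char 6 ('F'): step: R->7, L=7; F->plug->A->R->C->L->G->refl->B->L'->A->R'->E->plug->B
Char 7 ('D'): step: R->0, L->0 (L advanced); D->plug->D->R->H->L->A->refl->E->L'->E->R'->F->plug->A
Char 8 ('C'): step: R->1, L=0; C->plug->C->R->G->L->H->refl->D->L'->D->R'->E->plug->B
Char 9 ('H'): step: R->2, L=0; H->plug->H->R->A->L->C->refl->F->L'->B->R'->A->plug->F
Final: ciphertext=HEHGHBABF, RIGHT=2, LEFT=0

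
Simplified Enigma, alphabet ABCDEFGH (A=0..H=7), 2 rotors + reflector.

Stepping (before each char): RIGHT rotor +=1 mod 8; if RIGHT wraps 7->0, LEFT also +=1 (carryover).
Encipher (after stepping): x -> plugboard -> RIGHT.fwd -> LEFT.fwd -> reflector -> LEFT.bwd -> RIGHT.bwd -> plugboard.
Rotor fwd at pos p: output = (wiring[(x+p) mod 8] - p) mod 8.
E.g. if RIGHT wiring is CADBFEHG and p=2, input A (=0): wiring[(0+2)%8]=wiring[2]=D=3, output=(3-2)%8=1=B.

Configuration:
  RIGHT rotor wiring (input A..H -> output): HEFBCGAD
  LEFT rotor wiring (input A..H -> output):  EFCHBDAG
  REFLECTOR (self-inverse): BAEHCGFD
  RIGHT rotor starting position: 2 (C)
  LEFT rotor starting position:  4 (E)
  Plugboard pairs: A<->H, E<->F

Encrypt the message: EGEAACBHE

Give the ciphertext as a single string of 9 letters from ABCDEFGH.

Char 1 ('E'): step: R->3, L=4; E->plug->F->R->E->L->A->refl->B->L'->F->R'->D->plug->D
Char 2 ('G'): step: R->4, L=4; G->plug->G->R->B->L->H->refl->D->L'->H->R'->D->plug->D
Char 3 ('E'): step: R->5, L=4; E->plug->F->R->A->L->F->refl->G->L'->G->R'->C->plug->C
Char 4 ('A'): step: R->6, L=4; A->plug->H->R->A->L->F->refl->G->L'->G->R'->D->plug->D
Char 5 ('A'): step: R->7, L=4; A->plug->H->R->B->L->H->refl->D->L'->H->R'->G->plug->G
Char 6 ('C'): step: R->0, L->5 (L advanced); C->plug->C->R->F->L->F->refl->G->L'->A->R'->G->plug->G
Char 7 ('B'): step: R->1, L=5; B->plug->B->R->E->L->A->refl->B->L'->C->R'->G->plug->G
Char 8 ('H'): step: R->2, L=5; H->plug->A->R->D->L->H->refl->D->L'->B->R'->F->plug->E
Char 9 ('E'): step: R->3, L=5; E->plug->F->R->E->L->A->refl->B->L'->C->R'->H->plug->A

Answer: DDCDGGGEA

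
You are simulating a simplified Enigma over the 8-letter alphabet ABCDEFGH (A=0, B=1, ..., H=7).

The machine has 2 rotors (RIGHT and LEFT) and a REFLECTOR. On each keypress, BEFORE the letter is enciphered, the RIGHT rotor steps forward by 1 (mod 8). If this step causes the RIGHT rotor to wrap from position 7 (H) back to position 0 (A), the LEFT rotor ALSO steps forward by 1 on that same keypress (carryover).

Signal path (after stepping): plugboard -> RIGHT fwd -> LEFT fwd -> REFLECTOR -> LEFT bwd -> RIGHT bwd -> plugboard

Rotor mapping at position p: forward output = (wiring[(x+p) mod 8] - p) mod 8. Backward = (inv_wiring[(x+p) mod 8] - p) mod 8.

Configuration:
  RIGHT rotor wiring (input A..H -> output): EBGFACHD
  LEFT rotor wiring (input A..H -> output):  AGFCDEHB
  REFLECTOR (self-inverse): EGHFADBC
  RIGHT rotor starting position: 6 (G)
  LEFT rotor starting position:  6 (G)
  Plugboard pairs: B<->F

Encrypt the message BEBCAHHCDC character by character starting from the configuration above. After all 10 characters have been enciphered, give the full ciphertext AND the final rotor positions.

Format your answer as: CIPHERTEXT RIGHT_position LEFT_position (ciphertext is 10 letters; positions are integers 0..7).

Answer: EBCAECBHFH 0 0

Derivation:
Char 1 ('B'): step: R->7, L=6; B->plug->F->R->B->L->D->refl->F->L'->G->R'->E->plug->E
Char 2 ('E'): step: R->0, L->7 (L advanced); E->plug->E->R->A->L->C->refl->H->L'->C->R'->F->plug->B
Char 3 ('B'): step: R->1, L=7; B->plug->F->R->G->L->F->refl->D->L'->E->R'->C->plug->C
Char 4 ('C'): step: R->2, L=7; C->plug->C->R->G->L->F->refl->D->L'->E->R'->A->plug->A
Char 5 ('A'): step: R->3, L=7; A->plug->A->R->C->L->H->refl->C->L'->A->R'->E->plug->E
Char 6 ('H'): step: R->4, L=7; H->plug->H->R->B->L->B->refl->G->L'->D->R'->C->plug->C
Char 7 ('H'): step: R->5, L=7; H->plug->H->R->D->L->G->refl->B->L'->B->R'->F->plug->B
Char 8 ('C'): step: R->6, L=7; C->plug->C->R->G->L->F->refl->D->L'->E->R'->H->plug->H
Char 9 ('D'): step: R->7, L=7; D->plug->D->R->H->L->A->refl->E->L'->F->R'->B->plug->F
Char 10 ('C'): step: R->0, L->0 (L advanced); C->plug->C->R->G->L->H->refl->C->L'->D->R'->H->plug->H
Final: ciphertext=EBCAECBHFH, RIGHT=0, LEFT=0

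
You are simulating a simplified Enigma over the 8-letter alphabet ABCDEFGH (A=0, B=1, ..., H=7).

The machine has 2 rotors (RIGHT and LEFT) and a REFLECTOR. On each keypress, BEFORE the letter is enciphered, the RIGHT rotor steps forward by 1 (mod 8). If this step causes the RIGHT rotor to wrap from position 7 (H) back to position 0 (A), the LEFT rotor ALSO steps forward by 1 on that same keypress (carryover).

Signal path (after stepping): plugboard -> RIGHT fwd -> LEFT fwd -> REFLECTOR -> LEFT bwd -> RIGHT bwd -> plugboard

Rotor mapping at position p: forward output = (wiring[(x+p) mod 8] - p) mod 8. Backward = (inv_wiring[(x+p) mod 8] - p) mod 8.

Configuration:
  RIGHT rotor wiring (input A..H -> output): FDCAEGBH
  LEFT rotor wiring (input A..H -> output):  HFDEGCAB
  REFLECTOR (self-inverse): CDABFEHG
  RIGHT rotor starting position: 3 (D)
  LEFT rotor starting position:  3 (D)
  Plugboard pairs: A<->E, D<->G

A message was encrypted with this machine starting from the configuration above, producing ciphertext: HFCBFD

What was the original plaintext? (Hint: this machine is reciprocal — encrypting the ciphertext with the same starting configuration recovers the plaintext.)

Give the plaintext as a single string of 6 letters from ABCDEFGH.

Answer: BDDDDB

Derivation:
Char 1 ('H'): step: R->4, L=3; H->plug->H->R->E->L->G->refl->H->L'->C->R'->B->plug->B
Char 2 ('F'): step: R->5, L=3; F->plug->F->R->F->L->E->refl->F->L'->D->R'->G->plug->D
Char 3 ('C'): step: R->6, L=3; C->plug->C->R->H->L->A->refl->C->L'->G->R'->G->plug->D
Char 4 ('B'): step: R->7, L=3; B->plug->B->R->G->L->C->refl->A->L'->H->R'->G->plug->D
Char 5 ('F'): step: R->0, L->4 (L advanced); F->plug->F->R->G->L->H->refl->G->L'->B->R'->G->plug->D
Char 6 ('D'): step: R->1, L=4; D->plug->G->R->G->L->H->refl->G->L'->B->R'->B->plug->B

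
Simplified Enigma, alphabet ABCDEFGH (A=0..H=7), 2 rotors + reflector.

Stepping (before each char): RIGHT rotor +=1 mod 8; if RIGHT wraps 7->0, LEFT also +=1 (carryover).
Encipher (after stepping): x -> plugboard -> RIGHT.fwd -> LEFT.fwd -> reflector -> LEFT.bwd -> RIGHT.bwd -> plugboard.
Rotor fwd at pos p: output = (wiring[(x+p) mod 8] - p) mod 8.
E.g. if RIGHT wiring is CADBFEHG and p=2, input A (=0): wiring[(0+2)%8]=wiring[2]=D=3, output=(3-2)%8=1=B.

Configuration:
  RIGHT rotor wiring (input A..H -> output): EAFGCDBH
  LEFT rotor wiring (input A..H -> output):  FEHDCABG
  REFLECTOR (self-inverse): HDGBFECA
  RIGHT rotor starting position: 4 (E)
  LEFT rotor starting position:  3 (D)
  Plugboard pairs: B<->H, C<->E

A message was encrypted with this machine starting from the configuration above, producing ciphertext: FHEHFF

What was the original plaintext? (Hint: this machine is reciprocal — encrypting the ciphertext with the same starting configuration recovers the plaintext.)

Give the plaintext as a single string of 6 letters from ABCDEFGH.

Char 1 ('F'): step: R->5, L=3; F->plug->F->R->A->L->A->refl->H->L'->B->R'->G->plug->G
Char 2 ('H'): step: R->6, L=3; H->plug->B->R->B->L->H->refl->A->L'->A->R'->F->plug->F
Char 3 ('E'): step: R->7, L=3; E->plug->C->R->B->L->H->refl->A->L'->A->R'->A->plug->A
Char 4 ('H'): step: R->0, L->4 (L advanced); H->plug->B->R->A->L->G->refl->C->L'->D->R'->F->plug->F
Char 5 ('F'): step: R->1, L=4; F->plug->F->R->A->L->G->refl->C->L'->D->R'->H->plug->B
Char 6 ('F'): step: R->2, L=4; F->plug->F->R->F->L->A->refl->H->L'->H->R'->E->plug->C

Answer: GFAFBC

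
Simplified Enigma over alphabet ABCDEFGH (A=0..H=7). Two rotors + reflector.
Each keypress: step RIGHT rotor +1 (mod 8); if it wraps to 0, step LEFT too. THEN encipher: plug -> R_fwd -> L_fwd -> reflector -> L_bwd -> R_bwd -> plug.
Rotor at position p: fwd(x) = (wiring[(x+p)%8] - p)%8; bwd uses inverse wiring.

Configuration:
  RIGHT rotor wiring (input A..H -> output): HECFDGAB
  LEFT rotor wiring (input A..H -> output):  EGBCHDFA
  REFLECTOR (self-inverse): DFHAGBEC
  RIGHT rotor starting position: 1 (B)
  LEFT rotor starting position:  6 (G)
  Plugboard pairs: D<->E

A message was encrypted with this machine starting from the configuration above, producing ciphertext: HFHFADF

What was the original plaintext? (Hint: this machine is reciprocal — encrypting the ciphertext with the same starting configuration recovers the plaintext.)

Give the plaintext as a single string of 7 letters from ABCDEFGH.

Char 1 ('H'): step: R->2, L=6; H->plug->H->R->C->L->G->refl->E->L'->F->R'->G->plug->G
Char 2 ('F'): step: R->3, L=6; F->plug->F->R->E->L->D->refl->A->L'->D->R'->C->plug->C
Char 3 ('H'): step: R->4, L=6; H->plug->H->R->B->L->C->refl->H->L'->A->R'->F->plug->F
Char 4 ('F'): step: R->5, L=6; F->plug->F->R->F->L->E->refl->G->L'->C->R'->D->plug->E
Char 5 ('A'): step: R->6, L=6; A->plug->A->R->C->L->G->refl->E->L'->F->R'->G->plug->G
Char 6 ('D'): step: R->7, L=6; D->plug->E->R->G->L->B->refl->F->L'->H->R'->G->plug->G
Char 7 ('F'): step: R->0, L->7 (L advanced); F->plug->F->R->G->L->E->refl->G->L'->H->R'->A->plug->A

Answer: GCFEGGA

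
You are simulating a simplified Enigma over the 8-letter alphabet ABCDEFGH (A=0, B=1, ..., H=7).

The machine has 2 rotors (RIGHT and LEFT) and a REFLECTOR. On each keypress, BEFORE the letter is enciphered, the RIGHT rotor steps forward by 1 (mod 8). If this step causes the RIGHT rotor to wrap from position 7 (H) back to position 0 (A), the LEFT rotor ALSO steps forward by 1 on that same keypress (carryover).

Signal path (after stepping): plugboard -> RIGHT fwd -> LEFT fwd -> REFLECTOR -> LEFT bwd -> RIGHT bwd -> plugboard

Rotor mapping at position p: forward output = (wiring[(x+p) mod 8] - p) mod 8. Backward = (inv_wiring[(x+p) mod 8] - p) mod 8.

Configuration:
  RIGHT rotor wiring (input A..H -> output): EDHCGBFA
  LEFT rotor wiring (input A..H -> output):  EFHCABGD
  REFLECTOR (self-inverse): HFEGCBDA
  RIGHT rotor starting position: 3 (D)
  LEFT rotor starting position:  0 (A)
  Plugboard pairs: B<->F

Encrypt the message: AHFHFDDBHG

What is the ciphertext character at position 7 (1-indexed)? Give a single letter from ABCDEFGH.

Char 1 ('A'): step: R->4, L=0; A->plug->A->R->C->L->H->refl->A->L'->E->R'->D->plug->D
Char 2 ('H'): step: R->5, L=0; H->plug->H->R->B->L->F->refl->B->L'->F->R'->G->plug->G
Char 3 ('F'): step: R->6, L=0; F->plug->B->R->C->L->H->refl->A->L'->E->R'->F->plug->B
Char 4 ('H'): step: R->7, L=0; H->plug->H->R->G->L->G->refl->D->L'->H->R'->F->plug->B
Char 5 ('F'): step: R->0, L->1 (L advanced); F->plug->B->R->D->L->H->refl->A->L'->E->R'->A->plug->A
Char 6 ('D'): step: R->1, L=1; D->plug->D->R->F->L->F->refl->B->L'->C->R'->A->plug->A
Char 7 ('D'): step: R->2, L=1; D->plug->D->R->H->L->D->refl->G->L'->B->R'->H->plug->H

H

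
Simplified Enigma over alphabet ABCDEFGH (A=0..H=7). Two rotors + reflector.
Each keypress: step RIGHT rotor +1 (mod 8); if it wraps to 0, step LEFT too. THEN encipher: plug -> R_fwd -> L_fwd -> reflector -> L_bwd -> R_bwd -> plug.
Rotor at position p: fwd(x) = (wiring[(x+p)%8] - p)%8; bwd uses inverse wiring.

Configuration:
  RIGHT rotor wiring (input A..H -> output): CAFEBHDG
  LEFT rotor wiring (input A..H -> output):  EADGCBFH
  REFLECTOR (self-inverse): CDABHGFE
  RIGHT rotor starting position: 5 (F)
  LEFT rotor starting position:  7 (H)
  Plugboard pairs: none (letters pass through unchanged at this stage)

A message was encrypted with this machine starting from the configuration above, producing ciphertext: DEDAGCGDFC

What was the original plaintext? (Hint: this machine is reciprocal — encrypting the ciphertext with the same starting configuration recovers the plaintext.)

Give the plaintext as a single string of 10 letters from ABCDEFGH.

Char 1 ('D'): step: R->6, L=7; D->plug->D->R->C->L->B->refl->D->L'->F->R'->A->plug->A
Char 2 ('E'): step: R->7, L=7; E->plug->E->R->F->L->D->refl->B->L'->C->R'->F->plug->F
Char 3 ('D'): step: R->0, L->0 (L advanced); D->plug->D->R->E->L->C->refl->A->L'->B->R'->E->plug->E
Char 4 ('A'): step: R->1, L=0; A->plug->A->R->H->L->H->refl->E->L'->A->R'->D->plug->D
Char 5 ('G'): step: R->2, L=0; G->plug->G->R->A->L->E->refl->H->L'->H->R'->C->plug->C
Char 6 ('C'): step: R->3, L=0; C->plug->C->R->E->L->C->refl->A->L'->B->R'->A->plug->A
Char 7 ('G'): step: R->4, L=0; G->plug->G->R->B->L->A->refl->C->L'->E->R'->F->plug->F
Char 8 ('D'): step: R->5, L=0; D->plug->D->R->F->L->B->refl->D->L'->C->R'->A->plug->A
Char 9 ('F'): step: R->6, L=0; F->plug->F->R->G->L->F->refl->G->L'->D->R'->G->plug->G
Char 10 ('C'): step: R->7, L=0; C->plug->C->R->B->L->A->refl->C->L'->E->R'->H->plug->H

Answer: AFEDCAFAGH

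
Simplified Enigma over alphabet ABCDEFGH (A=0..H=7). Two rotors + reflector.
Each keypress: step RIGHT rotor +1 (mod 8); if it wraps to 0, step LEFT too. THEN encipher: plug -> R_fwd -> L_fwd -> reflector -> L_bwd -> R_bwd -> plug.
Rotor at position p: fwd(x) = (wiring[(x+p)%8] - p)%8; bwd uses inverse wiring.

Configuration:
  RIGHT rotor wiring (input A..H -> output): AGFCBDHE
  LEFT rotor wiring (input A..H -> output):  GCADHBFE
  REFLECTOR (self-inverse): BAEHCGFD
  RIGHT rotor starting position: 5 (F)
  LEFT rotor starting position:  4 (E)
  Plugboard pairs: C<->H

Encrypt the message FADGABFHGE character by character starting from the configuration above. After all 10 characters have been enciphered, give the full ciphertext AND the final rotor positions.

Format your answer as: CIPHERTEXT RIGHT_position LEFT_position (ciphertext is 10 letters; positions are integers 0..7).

Char 1 ('F'): step: R->6, L=4; F->plug->F->R->E->L->C->refl->E->L'->G->R'->B->plug->B
Char 2 ('A'): step: R->7, L=4; A->plug->A->R->F->L->G->refl->F->L'->B->R'->B->plug->B
Char 3 ('D'): step: R->0, L->5 (L advanced); D->plug->D->R->C->L->H->refl->D->L'->F->R'->C->plug->H
Char 4 ('G'): step: R->1, L=5; G->plug->G->R->D->L->B->refl->A->L'->B->R'->C->plug->H
Char 5 ('A'): step: R->2, L=5; A->plug->A->R->D->L->B->refl->A->L'->B->R'->D->plug->D
Char 6 ('B'): step: R->3, L=5; B->plug->B->R->G->L->G->refl->F->L'->E->R'->D->plug->D
Char 7 ('F'): step: R->4, L=5; F->plug->F->R->C->L->H->refl->D->L'->F->R'->A->plug->A
Char 8 ('H'): step: R->5, L=5; H->plug->C->R->H->L->C->refl->E->L'->A->R'->F->plug->F
Char 9 ('G'): step: R->6, L=5; G->plug->G->R->D->L->B->refl->A->L'->B->R'->A->plug->A
Char 10 ('E'): step: R->7, L=5; E->plug->E->R->D->L->B->refl->A->L'->B->R'->B->plug->B
Final: ciphertext=BBHHDDAFAB, RIGHT=7, LEFT=5

Answer: BBHHDDAFAB 7 5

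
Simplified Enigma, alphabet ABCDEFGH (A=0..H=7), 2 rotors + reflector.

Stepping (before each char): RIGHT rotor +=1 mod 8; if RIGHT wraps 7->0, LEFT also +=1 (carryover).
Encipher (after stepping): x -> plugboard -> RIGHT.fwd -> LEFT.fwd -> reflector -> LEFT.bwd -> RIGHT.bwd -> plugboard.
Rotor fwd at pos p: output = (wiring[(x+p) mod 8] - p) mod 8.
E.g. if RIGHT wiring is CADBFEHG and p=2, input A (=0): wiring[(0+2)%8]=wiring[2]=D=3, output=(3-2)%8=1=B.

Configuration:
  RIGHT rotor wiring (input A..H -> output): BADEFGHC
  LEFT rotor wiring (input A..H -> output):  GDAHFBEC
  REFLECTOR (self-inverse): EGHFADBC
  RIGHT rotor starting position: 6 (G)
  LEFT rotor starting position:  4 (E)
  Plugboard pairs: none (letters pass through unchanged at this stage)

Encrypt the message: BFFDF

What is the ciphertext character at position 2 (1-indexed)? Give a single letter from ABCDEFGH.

Char 1 ('B'): step: R->7, L=4; B->plug->B->R->C->L->A->refl->E->L'->G->R'->F->plug->F
Char 2 ('F'): step: R->0, L->5 (L advanced); F->plug->F->R->G->L->C->refl->H->L'->B->R'->A->plug->A

A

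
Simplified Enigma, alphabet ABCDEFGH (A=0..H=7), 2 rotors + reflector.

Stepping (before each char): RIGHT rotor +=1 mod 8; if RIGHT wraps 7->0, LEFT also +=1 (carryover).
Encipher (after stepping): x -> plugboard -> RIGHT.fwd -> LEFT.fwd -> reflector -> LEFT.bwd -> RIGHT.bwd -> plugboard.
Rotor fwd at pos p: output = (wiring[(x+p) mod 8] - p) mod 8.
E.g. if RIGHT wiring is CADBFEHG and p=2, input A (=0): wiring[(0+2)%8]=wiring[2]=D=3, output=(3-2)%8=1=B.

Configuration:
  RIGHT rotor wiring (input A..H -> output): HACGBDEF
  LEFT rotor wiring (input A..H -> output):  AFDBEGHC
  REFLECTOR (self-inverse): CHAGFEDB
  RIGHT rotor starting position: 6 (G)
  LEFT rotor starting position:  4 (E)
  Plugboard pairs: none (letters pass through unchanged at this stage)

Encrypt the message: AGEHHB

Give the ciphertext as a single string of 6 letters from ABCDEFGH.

Char 1 ('A'): step: R->7, L=4; A->plug->A->R->G->L->H->refl->B->L'->F->R'->H->plug->H
Char 2 ('G'): step: R->0, L->5 (L advanced); G->plug->G->R->E->L->A->refl->C->L'->B->R'->E->plug->E
Char 3 ('E'): step: R->1, L=5; E->plug->E->R->C->L->F->refl->E->L'->G->R'->H->plug->H
Char 4 ('H'): step: R->2, L=5; H->plug->H->R->G->L->E->refl->F->L'->C->R'->E->plug->E
Char 5 ('H'): step: R->3, L=5; H->plug->H->R->H->L->H->refl->B->L'->A->R'->C->plug->C
Char 6 ('B'): step: R->4, L=5; B->plug->B->R->H->L->H->refl->B->L'->A->R'->C->plug->C

Answer: HEHECC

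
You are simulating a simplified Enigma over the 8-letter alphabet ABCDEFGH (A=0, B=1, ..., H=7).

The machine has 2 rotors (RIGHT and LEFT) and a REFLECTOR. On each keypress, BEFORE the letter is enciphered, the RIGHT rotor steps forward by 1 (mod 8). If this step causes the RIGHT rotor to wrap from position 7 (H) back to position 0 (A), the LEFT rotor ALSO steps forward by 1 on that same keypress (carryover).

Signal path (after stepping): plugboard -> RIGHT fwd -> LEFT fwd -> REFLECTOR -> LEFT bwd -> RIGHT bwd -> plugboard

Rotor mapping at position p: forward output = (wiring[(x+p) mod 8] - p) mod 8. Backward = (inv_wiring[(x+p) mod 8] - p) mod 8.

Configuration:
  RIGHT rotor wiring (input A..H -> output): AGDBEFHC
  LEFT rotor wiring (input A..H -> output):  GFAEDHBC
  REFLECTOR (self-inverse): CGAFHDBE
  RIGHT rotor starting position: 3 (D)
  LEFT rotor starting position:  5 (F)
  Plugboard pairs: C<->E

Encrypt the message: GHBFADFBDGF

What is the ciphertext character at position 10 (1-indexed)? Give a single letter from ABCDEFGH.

Char 1 ('G'): step: R->4, L=5; G->plug->G->R->H->L->G->refl->B->L'->D->R'->C->plug->E
Char 2 ('H'): step: R->5, L=5; H->plug->H->R->H->L->G->refl->B->L'->D->R'->D->plug->D
Char 3 ('B'): step: R->6, L=5; B->plug->B->R->E->L->A->refl->C->L'->A->R'->D->plug->D
Char 4 ('F'): step: R->7, L=5; F->plug->F->R->F->L->D->refl->F->L'->C->R'->E->plug->C
Char 5 ('A'): step: R->0, L->6 (L advanced); A->plug->A->R->A->L->D->refl->F->L'->G->R'->B->plug->B
Char 6 ('D'): step: R->1, L=6; D->plug->D->R->D->L->H->refl->E->L'->B->R'->G->plug->G
Char 7 ('F'): step: R->2, L=6; F->plug->F->R->A->L->D->refl->F->L'->G->R'->G->plug->G
Char 8 ('B'): step: R->3, L=6; B->plug->B->R->B->L->E->refl->H->L'->D->R'->G->plug->G
Char 9 ('D'): step: R->4, L=6; D->plug->D->R->G->L->F->refl->D->L'->A->R'->A->plug->A
Char 10 ('G'): step: R->5, L=6; G->plug->G->R->E->L->C->refl->A->L'->C->R'->B->plug->B

B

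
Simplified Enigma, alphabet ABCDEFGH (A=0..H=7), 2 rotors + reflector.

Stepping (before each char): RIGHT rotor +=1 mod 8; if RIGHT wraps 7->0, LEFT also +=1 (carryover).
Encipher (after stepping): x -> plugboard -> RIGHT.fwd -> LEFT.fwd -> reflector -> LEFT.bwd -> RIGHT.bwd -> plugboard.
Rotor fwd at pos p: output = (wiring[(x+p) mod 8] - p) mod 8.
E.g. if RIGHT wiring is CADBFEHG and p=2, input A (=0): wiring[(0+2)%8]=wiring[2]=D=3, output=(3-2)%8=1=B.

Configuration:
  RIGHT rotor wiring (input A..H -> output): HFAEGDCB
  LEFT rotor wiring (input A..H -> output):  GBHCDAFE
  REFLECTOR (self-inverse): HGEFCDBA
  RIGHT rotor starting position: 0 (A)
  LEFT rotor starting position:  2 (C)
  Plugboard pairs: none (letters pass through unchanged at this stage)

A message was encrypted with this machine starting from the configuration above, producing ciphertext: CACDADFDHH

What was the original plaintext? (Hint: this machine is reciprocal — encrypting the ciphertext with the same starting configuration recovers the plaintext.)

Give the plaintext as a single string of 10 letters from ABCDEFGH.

Answer: EGFCBCDEAF

Derivation:
Char 1 ('C'): step: R->1, L=2; C->plug->C->R->D->L->G->refl->B->L'->C->R'->E->plug->E
Char 2 ('A'): step: R->2, L=2; A->plug->A->R->G->L->E->refl->C->L'->F->R'->G->plug->G
Char 3 ('C'): step: R->3, L=2; C->plug->C->R->A->L->F->refl->D->L'->E->R'->F->plug->F
Char 4 ('D'): step: R->4, L=2; D->plug->D->R->F->L->C->refl->E->L'->G->R'->C->plug->C
Char 5 ('A'): step: R->5, L=2; A->plug->A->R->G->L->E->refl->C->L'->F->R'->B->plug->B
Char 6 ('D'): step: R->6, L=2; D->plug->D->R->H->L->H->refl->A->L'->B->R'->C->plug->C
Char 7 ('F'): step: R->7, L=2; F->plug->F->R->H->L->H->refl->A->L'->B->R'->D->plug->D
Char 8 ('D'): step: R->0, L->3 (L advanced); D->plug->D->R->E->L->B->refl->G->L'->G->R'->E->plug->E
Char 9 ('H'): step: R->1, L=3; H->plug->H->R->G->L->G->refl->B->L'->E->R'->A->plug->A
Char 10 ('H'): step: R->2, L=3; H->plug->H->R->D->L->C->refl->E->L'->H->R'->F->plug->F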